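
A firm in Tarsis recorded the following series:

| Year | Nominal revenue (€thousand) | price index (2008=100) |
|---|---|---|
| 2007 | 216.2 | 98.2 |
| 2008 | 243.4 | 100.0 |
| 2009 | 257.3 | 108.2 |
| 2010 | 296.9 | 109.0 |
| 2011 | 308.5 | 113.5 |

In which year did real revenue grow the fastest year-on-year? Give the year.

2008: real = 243.4/1.000 = 243.40; growth vs 2007 (220.16) = 10.56%.
2009: real = 257.3/1.082 = 237.80; growth vs 2008 (243.40) = -2.30%.
2010: real = 296.9/1.090 = 272.39; growth vs 2009 (237.80) = 14.55%.
2011: real = 308.5/1.135 = 271.81; growth vs 2010 (272.39) = -0.21%.

2010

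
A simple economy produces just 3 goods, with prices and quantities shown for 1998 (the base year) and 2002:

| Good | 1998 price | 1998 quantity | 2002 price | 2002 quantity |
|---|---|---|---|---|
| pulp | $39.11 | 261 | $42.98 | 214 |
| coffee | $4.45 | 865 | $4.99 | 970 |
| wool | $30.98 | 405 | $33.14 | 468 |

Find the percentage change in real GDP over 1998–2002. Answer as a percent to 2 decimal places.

2.18%

Real GDP 1998 = Nominal GDP 1998 = 39.11·261 + 4.45·865 + 30.98·405 = 26603.86.
Real GDP 2002 (at 1998 prices) = 39.11·214 + 4.45·970 + 30.98·468 = 27184.68.
Real growth = 27184.68/26603.86 − 1 = 0.0218.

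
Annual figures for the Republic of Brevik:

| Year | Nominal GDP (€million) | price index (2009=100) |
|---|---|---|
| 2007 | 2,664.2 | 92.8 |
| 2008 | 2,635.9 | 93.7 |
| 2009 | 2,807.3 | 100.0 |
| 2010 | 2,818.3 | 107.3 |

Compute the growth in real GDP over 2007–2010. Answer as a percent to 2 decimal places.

Real GDP 2007 = 2664.2/0.928 = 2870.91.
Real GDP 2010 = 2818.3/1.073 = 2626.56.
Change = 2626.56/2870.91 − 1 = -0.0851.

-8.51%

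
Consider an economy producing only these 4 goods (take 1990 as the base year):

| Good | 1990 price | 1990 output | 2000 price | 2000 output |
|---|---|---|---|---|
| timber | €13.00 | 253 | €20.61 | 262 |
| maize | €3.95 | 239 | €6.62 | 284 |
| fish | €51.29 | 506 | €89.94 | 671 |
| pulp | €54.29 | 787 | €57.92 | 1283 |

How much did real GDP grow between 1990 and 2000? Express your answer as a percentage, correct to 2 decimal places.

Real GDP 1990 = Nominal GDP 1990 = 13.00·253 + 3.95·239 + 51.29·506 + 54.29·787 = 72912.02.
Real GDP 2000 (at 1990 prices) = 13.00·262 + 3.95·284 + 51.29·671 + 54.29·1283 = 108597.46.
Real growth = 108597.46/72912.02 − 1 = 0.4894.

48.94%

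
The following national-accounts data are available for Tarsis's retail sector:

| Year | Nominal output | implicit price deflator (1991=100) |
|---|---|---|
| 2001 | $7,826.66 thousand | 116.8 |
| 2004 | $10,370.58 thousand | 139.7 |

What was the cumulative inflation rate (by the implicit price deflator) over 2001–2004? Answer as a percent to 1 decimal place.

Price-level change = 139.7 / 116.8 − 1 = 0.1961.

19.6%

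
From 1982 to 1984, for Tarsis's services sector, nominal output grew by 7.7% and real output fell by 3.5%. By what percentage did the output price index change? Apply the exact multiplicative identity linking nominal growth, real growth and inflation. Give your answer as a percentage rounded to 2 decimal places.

(1 + g_nom) = (1 + g_real)(1 + π), so π = 1.0770 / 0.9650 − 1 = 0.11606.

11.61%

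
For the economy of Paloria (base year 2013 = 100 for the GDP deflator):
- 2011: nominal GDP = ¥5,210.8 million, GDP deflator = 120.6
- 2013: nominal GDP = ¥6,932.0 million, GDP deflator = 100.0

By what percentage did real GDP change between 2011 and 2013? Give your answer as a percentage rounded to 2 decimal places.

60.44%

Real GDP 2011 = 5210.8 / 1.206 = 4320.73.
Real GDP 2013 = 6932.0 / 1.000 = 6932.00.
Real growth = 6932.00 / 4320.73 − 1 = 0.6044.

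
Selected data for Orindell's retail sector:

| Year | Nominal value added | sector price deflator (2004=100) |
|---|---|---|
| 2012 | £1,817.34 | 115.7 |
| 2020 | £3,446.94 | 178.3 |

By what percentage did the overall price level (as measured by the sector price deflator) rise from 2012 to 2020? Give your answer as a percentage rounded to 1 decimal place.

Price-level change = 178.3 / 115.7 − 1 = 0.5411.

54.1%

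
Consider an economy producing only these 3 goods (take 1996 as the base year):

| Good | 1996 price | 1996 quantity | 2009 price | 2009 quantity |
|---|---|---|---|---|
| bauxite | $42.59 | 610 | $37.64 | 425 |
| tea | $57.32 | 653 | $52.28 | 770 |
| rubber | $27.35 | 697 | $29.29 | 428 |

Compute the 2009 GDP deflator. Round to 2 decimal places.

93.03

Nominal GDP 2009 = 37.64·425 + 52.28·770 + 29.29·428 = 68788.72.
Real GDP 2009 (at 1996 prices) = 42.59·425 + 57.32·770 + 27.35·428 = 73942.95.
Deflator = Nominal/Real × 100 = 68788.72/73942.95 × 100 = 93.029.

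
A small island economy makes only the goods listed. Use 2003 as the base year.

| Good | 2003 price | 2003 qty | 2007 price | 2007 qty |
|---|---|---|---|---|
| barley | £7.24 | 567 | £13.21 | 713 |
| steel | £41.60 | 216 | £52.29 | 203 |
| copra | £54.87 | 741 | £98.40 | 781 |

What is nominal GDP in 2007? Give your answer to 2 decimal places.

£96884.00

Nominal GDP 2007 = Σ (p_2007 × q_2007) = 13.21·713 + 52.29·203 + 98.40·781 = 96884.00.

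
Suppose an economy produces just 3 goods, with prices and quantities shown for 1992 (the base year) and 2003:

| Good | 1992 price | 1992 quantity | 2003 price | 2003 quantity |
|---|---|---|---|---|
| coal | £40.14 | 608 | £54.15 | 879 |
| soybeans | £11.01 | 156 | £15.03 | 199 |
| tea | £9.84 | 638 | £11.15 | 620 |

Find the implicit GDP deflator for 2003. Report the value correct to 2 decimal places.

131.96

Nominal GDP 2003 = 54.15·879 + 15.03·199 + 11.15·620 = 57501.82.
Real GDP 2003 (at 1992 prices) = 40.14·879 + 11.01·199 + 9.84·620 = 43574.85.
Deflator = Nominal/Real × 100 = 57501.82/43574.85 × 100 = 131.961.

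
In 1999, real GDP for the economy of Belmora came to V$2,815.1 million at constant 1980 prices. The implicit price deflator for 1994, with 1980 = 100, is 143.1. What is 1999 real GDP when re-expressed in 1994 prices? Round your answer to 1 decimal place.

Real GDP in 1994 prices = Real GDP in 1980 prices × (P_1994/P_1980) = 2815.1 × 1.431 = 4028.41.

V$4,028.4 million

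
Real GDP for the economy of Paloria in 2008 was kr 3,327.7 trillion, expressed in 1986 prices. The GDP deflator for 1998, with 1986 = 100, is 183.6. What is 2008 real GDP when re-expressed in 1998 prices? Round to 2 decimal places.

kr 6,109.66 trillion

Real GDP in 1998 prices = Real GDP in 1986 prices × (P_1998/P_1986) = 3327.7 × 1.836 = 6109.66.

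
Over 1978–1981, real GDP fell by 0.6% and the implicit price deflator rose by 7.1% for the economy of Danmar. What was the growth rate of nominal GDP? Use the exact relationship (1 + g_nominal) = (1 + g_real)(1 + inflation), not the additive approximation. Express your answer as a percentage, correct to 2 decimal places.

(1 + g_nom) = (1 + g_real)(1 + π) = 0.9940 × 1.0710 = 1.06457.

6.46%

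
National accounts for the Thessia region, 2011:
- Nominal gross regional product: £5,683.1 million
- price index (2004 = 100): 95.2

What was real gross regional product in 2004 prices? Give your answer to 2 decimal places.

£5,969.64 million

Real gross regional product = Nominal / (price index/100) = 5683.1 / 0.952 = 5969.64.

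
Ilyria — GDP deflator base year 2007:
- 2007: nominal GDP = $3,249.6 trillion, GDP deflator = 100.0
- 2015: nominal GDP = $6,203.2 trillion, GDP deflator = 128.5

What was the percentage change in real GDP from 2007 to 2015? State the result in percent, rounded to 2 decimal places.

Real GDP 2007 = 3249.6 / 1.000 = 3249.60.
Real GDP 2015 = 6203.2 / 1.285 = 4827.39.
Real growth = 4827.39 / 3249.60 − 1 = 0.4855.

48.55%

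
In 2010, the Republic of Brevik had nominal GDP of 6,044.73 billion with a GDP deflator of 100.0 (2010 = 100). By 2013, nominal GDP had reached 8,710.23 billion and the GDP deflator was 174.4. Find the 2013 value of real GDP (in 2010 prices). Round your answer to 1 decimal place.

Real GDP = Nominal / (GDP deflator/100) = 8710.23 / 1.744 = 4994.40.

4,994.4 billion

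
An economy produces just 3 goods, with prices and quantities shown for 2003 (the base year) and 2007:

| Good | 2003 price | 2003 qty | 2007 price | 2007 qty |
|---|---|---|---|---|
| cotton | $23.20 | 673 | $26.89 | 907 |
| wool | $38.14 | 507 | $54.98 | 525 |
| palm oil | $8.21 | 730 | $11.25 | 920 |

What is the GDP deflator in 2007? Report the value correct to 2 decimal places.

130.82

Nominal GDP 2007 = 26.89·907 + 54.98·525 + 11.25·920 = 63603.73.
Real GDP 2007 (at 2003 prices) = 23.20·907 + 38.14·525 + 8.21·920 = 48619.10.
Deflator = Nominal/Real × 100 = 63603.73/48619.10 × 100 = 130.820.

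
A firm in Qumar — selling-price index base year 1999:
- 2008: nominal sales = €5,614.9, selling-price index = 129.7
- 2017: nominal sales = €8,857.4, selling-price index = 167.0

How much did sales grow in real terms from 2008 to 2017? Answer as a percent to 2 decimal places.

Real sales 2008 = 5614.9 / 1.297 = 4329.14.
Real sales 2017 = 8857.4 / 1.670 = 5303.83.
Real growth = 5303.83 / 4329.14 − 1 = 0.2251.

22.51%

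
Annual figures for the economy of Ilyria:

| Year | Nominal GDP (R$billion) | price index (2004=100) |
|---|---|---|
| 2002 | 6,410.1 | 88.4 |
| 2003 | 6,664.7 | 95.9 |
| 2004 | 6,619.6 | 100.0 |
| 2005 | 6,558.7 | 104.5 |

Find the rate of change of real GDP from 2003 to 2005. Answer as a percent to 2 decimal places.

Real GDP 2003 = 6664.7/0.959 = 6949.64.
Real GDP 2005 = 6558.7/1.045 = 6276.27.
Change = 6276.27/6949.64 − 1 = -0.0969.

-9.69%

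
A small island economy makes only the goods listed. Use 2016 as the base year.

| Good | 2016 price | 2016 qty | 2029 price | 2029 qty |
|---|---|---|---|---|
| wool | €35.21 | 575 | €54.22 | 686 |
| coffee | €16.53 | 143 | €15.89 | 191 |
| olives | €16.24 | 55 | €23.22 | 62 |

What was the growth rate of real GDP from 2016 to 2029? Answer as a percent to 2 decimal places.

Real GDP 2016 = Nominal GDP 2016 = 35.21·575 + 16.53·143 + 16.24·55 = 23502.74.
Real GDP 2029 (at 2016 prices) = 35.21·686 + 16.53·191 + 16.24·62 = 28318.17.
Real growth = 28318.17/23502.74 − 1 = 0.2049.

20.49%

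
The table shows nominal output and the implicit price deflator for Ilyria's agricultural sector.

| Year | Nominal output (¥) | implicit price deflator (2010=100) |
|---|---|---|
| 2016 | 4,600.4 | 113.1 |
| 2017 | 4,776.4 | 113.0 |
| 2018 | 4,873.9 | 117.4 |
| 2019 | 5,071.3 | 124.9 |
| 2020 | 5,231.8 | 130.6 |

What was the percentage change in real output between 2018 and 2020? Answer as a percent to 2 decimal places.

Real output 2018 = 4873.9/1.174 = 4151.53.
Real output 2020 = 5231.8/1.306 = 4005.97.
Change = 4005.97/4151.53 − 1 = -0.0351.

-3.51%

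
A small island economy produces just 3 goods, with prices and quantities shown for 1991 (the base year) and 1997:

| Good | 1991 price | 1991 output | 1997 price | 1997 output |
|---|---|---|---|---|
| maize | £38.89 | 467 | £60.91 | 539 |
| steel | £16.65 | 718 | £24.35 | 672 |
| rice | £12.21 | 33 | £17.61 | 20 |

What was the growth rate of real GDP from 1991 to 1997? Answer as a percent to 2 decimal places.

Real GDP 1991 = Nominal GDP 1991 = 38.89·467 + 16.65·718 + 12.21·33 = 30519.26.
Real GDP 1997 (at 1991 prices) = 38.89·539 + 16.65·672 + 12.21·20 = 32394.71.
Real growth = 32394.71/30519.26 − 1 = 0.0615.

6.15%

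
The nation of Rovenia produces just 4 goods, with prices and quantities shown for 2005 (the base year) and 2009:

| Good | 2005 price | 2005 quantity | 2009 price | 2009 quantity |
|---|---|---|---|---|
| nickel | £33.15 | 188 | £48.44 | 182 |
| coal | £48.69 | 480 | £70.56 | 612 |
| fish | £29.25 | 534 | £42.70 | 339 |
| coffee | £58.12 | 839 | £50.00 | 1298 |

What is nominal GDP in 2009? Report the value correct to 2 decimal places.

£131374.10

Nominal GDP 2009 = Σ (p_2009 × q_2009) = 48.44·182 + 70.56·612 + 42.70·339 + 50.00·1298 = 131374.10.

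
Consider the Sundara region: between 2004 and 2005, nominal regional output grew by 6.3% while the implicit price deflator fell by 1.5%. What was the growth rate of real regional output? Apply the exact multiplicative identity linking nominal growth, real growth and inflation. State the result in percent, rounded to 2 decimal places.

(1 + g_nom) = (1 + g_real)(1 + π), so g_real = 1.0630 / 0.9850 − 1 = 0.07919.

7.92%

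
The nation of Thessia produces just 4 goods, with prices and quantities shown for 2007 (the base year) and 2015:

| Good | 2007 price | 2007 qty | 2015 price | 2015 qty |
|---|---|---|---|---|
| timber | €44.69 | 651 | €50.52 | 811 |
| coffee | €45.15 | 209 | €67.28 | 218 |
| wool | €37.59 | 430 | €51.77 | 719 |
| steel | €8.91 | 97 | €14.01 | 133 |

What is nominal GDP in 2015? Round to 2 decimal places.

Nominal GDP 2015 = Σ (p_2015 × q_2015) = 50.52·811 + 67.28·218 + 51.77·719 + 14.01·133 = 94724.72.

€94724.72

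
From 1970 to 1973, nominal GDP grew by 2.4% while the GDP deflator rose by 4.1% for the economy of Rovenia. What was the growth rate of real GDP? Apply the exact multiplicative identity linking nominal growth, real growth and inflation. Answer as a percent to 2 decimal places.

-1.63%

(1 + g_nom) = (1 + g_real)(1 + π), so g_real = 1.0240 / 1.0410 − 1 = -0.01633.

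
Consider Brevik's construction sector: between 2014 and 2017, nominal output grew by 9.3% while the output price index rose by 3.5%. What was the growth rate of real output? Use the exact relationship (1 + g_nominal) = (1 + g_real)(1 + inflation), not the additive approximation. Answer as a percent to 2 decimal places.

(1 + g_nom) = (1 + g_real)(1 + π), so g_real = 1.0930 / 1.0350 − 1 = 0.05604.

5.60%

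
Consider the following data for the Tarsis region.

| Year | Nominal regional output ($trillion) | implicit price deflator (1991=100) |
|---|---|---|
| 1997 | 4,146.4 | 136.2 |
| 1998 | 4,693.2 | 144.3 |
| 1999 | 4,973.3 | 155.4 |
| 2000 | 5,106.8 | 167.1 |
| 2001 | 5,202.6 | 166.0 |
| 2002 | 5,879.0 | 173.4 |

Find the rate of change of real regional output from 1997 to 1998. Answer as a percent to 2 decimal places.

6.83%

Real regional output 1997 = 4146.4/1.362 = 3044.35.
Real regional output 1998 = 4693.2/1.443 = 3252.39.
Change = 3252.39/3044.35 − 1 = 0.0683.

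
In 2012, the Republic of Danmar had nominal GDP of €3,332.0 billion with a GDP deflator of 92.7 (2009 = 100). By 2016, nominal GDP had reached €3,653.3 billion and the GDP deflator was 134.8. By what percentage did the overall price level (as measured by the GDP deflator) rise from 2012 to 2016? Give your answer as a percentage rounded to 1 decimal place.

Price-level change = 134.8 / 92.7 − 1 = 0.4542.

45.4%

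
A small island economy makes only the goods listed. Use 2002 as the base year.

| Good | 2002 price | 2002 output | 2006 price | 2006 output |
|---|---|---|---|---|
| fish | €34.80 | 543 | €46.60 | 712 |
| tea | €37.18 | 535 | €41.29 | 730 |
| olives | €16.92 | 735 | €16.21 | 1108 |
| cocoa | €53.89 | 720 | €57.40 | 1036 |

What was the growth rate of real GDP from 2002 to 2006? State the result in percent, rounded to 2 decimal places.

Real GDP 2002 = Nominal GDP 2002 = 34.80·543 + 37.18·535 + 16.92·735 + 53.89·720 = 90024.70.
Real GDP 2006 (at 2002 prices) = 34.80·712 + 37.18·730 + 16.92·1108 + 53.89·1036 = 126496.40.
Real growth = 126496.40/90024.70 − 1 = 0.4051.

40.51%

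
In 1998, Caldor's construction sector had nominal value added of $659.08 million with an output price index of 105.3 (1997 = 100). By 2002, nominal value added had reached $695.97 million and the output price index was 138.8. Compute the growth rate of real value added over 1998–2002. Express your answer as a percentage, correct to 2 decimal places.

Deflate each year: 1998 → 659.08/1.053 = 625.91; 2002 → 695.97/1.388 = 501.42.
So real value added changed by 501.42/625.91 − 1 = -0.1989, i.e. -19.89%.

-19.89%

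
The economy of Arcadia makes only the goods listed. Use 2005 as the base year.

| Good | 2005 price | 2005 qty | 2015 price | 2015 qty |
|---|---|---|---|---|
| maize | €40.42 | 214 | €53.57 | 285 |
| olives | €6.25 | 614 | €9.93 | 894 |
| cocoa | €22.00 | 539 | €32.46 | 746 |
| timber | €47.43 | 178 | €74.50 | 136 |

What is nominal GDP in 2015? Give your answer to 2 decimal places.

€58492.03

Nominal GDP 2015 = Σ (p_2015 × q_2015) = 53.57·285 + 9.93·894 + 32.46·746 + 74.50·136 = 58492.03.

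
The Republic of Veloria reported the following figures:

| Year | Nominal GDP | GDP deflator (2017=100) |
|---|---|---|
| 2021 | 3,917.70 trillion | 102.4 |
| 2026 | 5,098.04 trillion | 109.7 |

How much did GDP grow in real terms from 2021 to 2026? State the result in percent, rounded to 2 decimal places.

21.47%

Real GDP 2021 = 3917.70 / 1.024 = 3825.88.
Real GDP 2026 = 5098.04 / 1.097 = 4647.26.
Real growth = 4647.26 / 3825.88 − 1 = 0.2147.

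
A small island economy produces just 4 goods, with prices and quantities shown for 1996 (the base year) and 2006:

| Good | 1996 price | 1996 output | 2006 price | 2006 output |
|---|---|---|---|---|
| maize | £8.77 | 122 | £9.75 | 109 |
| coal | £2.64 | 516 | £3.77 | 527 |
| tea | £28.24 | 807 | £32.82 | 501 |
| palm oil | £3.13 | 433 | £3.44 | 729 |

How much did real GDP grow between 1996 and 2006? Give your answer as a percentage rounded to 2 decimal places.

-29.35%

Real GDP 1996 = Nominal GDP 1996 = 8.77·122 + 2.64·516 + 28.24·807 + 3.13·433 = 26577.15.
Real GDP 2006 (at 1996 prices) = 8.77·109 + 2.64·527 + 28.24·501 + 3.13·729 = 18777.22.
Real growth = 18777.22/26577.15 − 1 = -0.2935.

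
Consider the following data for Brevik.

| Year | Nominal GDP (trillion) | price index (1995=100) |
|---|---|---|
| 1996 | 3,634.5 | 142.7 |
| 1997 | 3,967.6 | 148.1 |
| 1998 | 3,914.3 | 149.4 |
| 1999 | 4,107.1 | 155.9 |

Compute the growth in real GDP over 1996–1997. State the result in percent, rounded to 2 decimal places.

5.18%

Real GDP 1996 = 3634.5/1.427 = 2546.95.
Real GDP 1997 = 3967.6/1.481 = 2679.00.
Change = 2679.00/2546.95 − 1 = 0.0518.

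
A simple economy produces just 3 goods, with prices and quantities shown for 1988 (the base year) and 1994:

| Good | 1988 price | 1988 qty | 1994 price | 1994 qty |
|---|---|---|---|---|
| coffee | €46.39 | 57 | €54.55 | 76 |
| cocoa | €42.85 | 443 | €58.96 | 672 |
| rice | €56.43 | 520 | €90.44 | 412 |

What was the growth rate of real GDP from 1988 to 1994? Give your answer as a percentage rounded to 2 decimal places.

9.02%

Real GDP 1988 = Nominal GDP 1988 = 46.39·57 + 42.85·443 + 56.43·520 = 50970.38.
Real GDP 1994 (at 1988 prices) = 46.39·76 + 42.85·672 + 56.43·412 = 55570.00.
Real growth = 55570.00/50970.38 − 1 = 0.0902.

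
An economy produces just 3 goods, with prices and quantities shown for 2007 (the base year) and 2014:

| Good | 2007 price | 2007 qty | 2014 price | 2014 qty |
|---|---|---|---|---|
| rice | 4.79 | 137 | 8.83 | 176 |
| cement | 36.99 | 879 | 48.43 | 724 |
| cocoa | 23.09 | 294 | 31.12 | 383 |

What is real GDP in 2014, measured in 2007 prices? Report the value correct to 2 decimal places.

36467.27

Real GDP 2014 = Σ (p_2007 × q_2014) = 4.79·176 + 36.99·724 + 23.09·383 = 36467.27.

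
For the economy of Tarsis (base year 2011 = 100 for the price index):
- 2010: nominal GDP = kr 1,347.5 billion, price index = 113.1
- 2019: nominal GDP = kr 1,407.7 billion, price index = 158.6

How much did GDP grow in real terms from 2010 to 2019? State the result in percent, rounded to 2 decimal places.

-25.50%

Deflate each year: 2010 → 1347.5/1.131 = 1191.42; 2019 → 1407.7/1.586 = 887.58.
So real GDP changed by 887.58/1191.42 − 1 = -0.2550, i.e. -25.50%.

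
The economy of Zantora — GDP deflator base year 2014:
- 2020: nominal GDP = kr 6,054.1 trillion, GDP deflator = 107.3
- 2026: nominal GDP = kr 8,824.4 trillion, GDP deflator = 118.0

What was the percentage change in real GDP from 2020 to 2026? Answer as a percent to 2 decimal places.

Deflate each year: 2020 → 6054.1/1.073 = 5642.22; 2026 → 8824.4/1.180 = 7478.31.
So real GDP changed by 7478.31/5642.22 − 1 = 0.3254, i.e. 32.54%.

32.54%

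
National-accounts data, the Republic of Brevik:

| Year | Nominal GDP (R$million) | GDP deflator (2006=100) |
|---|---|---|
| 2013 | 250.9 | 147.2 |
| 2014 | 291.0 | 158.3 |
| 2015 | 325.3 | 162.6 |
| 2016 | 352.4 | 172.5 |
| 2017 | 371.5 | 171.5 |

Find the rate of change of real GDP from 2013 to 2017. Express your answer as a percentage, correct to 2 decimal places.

27.09%

Real GDP 2013 = 250.9/1.472 = 170.45.
Real GDP 2017 = 371.5/1.715 = 216.62.
Change = 216.62/170.45 − 1 = 0.2709.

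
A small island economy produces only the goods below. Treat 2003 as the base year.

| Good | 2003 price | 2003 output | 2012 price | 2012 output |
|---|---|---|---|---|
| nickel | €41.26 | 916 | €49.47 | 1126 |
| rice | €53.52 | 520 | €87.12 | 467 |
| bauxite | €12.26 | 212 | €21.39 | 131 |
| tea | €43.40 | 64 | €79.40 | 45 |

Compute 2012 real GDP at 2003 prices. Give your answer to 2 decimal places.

Real GDP 2012 = Σ (p_2003 × q_2012) = 41.26·1126 + 53.52·467 + 12.26·131 + 43.40·45 = 75011.66.

€75011.66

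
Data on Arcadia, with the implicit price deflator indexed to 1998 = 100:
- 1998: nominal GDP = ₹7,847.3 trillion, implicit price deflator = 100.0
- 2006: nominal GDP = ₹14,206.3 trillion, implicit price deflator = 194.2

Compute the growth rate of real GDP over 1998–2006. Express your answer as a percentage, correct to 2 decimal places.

-6.78%

Deflate each year: 1998 → 7847.3/1.000 = 7847.30; 2006 → 14206.3/1.942 = 7315.29.
So real GDP changed by 7315.29/7847.30 − 1 = -0.0678, i.e. -6.78%.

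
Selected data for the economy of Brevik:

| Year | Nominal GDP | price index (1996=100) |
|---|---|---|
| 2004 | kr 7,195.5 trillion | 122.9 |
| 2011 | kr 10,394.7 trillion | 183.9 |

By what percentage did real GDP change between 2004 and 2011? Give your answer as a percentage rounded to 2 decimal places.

-3.46%

Real GDP 2004 = 7195.5 / 1.229 = 5854.76.
Real GDP 2011 = 10394.7 / 1.839 = 5652.37.
Real growth = 5652.37 / 5854.76 − 1 = -0.0346.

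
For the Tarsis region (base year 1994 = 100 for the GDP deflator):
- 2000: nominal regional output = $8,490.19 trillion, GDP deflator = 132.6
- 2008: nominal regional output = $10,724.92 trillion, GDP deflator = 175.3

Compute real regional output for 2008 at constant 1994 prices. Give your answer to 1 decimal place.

$6,118.0 trillion

Real regional output = Nominal / (GDP deflator/100) = 10724.92 / 1.753 = 6118.04.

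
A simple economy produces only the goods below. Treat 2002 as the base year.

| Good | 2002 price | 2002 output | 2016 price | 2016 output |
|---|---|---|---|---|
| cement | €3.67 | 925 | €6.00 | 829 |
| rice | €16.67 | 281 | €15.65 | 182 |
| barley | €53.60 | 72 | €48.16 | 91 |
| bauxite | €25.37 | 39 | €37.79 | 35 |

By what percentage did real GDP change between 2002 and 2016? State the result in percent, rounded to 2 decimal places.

Real GDP 2002 = Nominal GDP 2002 = 3.67·925 + 16.67·281 + 53.60·72 + 25.37·39 = 12927.65.
Real GDP 2016 (at 2002 prices) = 3.67·829 + 16.67·182 + 53.60·91 + 25.37·35 = 11841.92.
Real growth = 11841.92/12927.65 − 1 = -0.0840.

-8.40%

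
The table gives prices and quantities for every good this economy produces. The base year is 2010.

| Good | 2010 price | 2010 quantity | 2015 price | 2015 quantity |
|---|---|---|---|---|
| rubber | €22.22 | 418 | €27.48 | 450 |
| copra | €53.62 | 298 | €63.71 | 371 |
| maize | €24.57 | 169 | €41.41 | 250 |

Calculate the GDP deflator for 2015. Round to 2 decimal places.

128.64

Nominal GDP 2015 = 27.48·450 + 63.71·371 + 41.41·250 = 46354.91.
Real GDP 2015 (at 2010 prices) = 22.22·450 + 53.62·371 + 24.57·250 = 36034.52.
Deflator = Nominal/Real × 100 = 46354.91/36034.52 × 100 = 128.640.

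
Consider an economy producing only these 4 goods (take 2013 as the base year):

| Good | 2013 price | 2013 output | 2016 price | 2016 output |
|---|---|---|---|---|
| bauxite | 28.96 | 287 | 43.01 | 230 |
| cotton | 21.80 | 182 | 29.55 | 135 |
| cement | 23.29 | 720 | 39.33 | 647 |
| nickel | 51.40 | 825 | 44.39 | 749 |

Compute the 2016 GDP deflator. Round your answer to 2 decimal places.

Nominal GDP 2016 = 43.01·230 + 29.55·135 + 39.33·647 + 44.39·749 = 72576.17.
Real GDP 2016 (at 2013 prices) = 28.96·230 + 21.80·135 + 23.29·647 + 51.40·749 = 63171.03.
Deflator = Nominal/Real × 100 = 72576.17/63171.03 × 100 = 114.888.

114.89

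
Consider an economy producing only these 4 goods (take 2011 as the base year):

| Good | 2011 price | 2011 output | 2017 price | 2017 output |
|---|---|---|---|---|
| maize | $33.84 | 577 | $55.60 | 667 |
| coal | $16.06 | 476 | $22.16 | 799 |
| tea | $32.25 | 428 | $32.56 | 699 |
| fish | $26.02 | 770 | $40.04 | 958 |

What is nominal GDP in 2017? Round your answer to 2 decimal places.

Nominal GDP 2017 = Σ (p_2017 × q_2017) = 55.60·667 + 22.16·799 + 32.56·699 + 40.04·958 = 115908.80.

$115908.80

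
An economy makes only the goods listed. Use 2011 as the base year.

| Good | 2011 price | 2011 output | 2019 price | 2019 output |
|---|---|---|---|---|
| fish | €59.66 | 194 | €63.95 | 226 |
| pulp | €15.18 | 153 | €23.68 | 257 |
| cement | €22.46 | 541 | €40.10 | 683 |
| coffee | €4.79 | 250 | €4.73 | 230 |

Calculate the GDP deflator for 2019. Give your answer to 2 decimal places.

144.90

Nominal GDP 2019 = 63.95·226 + 23.68·257 + 40.10·683 + 4.73·230 = 49014.66.
Real GDP 2019 (at 2011 prices) = 59.66·226 + 15.18·257 + 22.46·683 + 4.79·230 = 33826.30.
Deflator = Nominal/Real × 100 = 49014.66/33826.30 × 100 = 144.901.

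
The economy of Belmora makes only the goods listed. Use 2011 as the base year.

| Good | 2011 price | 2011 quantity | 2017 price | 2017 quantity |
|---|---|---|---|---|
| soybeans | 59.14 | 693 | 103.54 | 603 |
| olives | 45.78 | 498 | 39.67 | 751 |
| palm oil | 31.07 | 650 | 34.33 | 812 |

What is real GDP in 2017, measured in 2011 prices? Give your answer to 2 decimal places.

Real GDP 2017 = Σ (p_2011 × q_2017) = 59.14·603 + 45.78·751 + 31.07·812 = 95271.04.

95271.04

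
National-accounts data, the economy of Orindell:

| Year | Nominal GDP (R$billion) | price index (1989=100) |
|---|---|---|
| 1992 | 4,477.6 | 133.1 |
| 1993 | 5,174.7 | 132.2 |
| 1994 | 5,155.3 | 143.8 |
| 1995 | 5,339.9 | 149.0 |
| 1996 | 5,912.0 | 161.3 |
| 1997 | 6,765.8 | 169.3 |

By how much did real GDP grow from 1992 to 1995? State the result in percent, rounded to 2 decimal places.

6.53%

Real GDP 1992 = 4477.6/1.331 = 3364.09.
Real GDP 1995 = 5339.9/1.490 = 3583.83.
Change = 3583.83/3364.09 − 1 = 0.0653.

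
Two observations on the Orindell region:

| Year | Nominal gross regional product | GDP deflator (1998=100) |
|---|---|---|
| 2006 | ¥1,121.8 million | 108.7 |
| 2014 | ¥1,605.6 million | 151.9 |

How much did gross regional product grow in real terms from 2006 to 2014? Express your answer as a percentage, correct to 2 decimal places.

Real gross regional product 2006 = 1121.8 / 1.087 = 1032.01.
Real gross regional product 2014 = 1605.6 / 1.519 = 1057.01.
Real growth = 1057.01 / 1032.01 − 1 = 0.0242.

2.42%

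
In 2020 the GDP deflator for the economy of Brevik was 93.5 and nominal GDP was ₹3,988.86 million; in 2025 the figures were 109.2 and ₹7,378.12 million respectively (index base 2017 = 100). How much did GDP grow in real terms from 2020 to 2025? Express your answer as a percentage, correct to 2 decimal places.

58.37%

Deflate each year: 2020 → 3988.86/0.935 = 4266.16; 2025 → 7378.12/1.092 = 6756.52.
So real GDP changed by 6756.52/4266.16 − 1 = 0.5837, i.e. 58.37%.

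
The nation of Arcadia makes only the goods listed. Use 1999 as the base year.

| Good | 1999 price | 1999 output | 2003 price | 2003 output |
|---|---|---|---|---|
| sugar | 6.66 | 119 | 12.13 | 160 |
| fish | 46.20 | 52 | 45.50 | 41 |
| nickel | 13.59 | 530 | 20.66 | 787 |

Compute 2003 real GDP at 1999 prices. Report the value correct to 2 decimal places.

13655.13

Real GDP 2003 = Σ (p_1999 × q_2003) = 6.66·160 + 46.20·41 + 13.59·787 = 13655.13.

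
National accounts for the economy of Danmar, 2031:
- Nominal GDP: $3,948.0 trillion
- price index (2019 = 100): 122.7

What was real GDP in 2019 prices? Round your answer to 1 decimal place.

$3,217.6 trillion

Real GDP = Nominal / (price index/100) = 3948.0 / 1.227 = 3217.60.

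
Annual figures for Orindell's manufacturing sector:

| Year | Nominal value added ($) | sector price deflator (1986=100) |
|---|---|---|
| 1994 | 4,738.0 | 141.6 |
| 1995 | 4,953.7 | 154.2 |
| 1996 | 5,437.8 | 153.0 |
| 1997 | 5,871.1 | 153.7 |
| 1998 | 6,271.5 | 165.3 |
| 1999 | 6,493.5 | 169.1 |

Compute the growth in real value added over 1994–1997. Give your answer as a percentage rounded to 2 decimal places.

Real value added 1994 = 4738.0/1.416 = 3346.05.
Real value added 1997 = 5871.1/1.537 = 3819.84.
Change = 3819.84/3346.05 − 1 = 0.1416.

14.16%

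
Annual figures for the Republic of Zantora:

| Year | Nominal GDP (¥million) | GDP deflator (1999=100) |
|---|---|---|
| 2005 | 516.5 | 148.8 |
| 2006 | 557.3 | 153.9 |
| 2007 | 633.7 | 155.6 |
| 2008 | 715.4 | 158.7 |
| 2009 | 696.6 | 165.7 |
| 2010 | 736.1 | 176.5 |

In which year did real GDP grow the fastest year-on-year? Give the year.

2006: real = 557.3/1.539 = 362.12; growth vs 2005 (347.11) = 4.32%.
2007: real = 633.7/1.556 = 407.26; growth vs 2006 (362.12) = 12.47%.
2008: real = 715.4/1.587 = 450.79; growth vs 2007 (407.26) = 10.69%.
2009: real = 696.6/1.657 = 420.40; growth vs 2008 (450.79) = -6.74%.
2010: real = 736.1/1.765 = 417.05; growth vs 2009 (420.40) = -0.80%.

2007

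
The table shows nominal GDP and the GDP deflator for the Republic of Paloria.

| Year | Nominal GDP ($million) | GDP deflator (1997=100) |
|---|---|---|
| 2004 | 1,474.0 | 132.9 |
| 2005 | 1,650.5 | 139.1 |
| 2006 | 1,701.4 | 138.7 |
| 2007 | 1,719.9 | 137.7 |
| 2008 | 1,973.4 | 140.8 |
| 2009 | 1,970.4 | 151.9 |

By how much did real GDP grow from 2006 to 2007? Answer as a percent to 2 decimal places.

1.82%

Real GDP 2006 = 1701.4/1.387 = 1226.68.
Real GDP 2007 = 1719.9/1.377 = 1249.02.
Change = 1249.02/1226.68 − 1 = 0.0182.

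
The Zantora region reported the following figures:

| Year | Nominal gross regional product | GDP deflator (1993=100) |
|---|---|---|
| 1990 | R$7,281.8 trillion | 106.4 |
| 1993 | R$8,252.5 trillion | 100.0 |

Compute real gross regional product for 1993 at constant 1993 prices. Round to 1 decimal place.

Real gross regional product = Nominal / (GDP deflator/100) = 8252.5 / 1.000 = 8252.50.

R$8,252.5 trillion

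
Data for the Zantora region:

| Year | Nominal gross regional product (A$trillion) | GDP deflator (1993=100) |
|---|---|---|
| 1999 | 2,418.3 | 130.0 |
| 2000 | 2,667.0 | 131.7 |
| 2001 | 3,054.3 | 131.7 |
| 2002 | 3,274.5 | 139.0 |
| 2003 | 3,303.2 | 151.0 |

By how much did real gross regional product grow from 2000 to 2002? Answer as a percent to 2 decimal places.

16.33%

Real gross regional product 2000 = 2667.0/1.317 = 2025.06.
Real gross regional product 2002 = 3274.5/1.390 = 2355.76.
Change = 2355.76/2025.06 − 1 = 0.1633.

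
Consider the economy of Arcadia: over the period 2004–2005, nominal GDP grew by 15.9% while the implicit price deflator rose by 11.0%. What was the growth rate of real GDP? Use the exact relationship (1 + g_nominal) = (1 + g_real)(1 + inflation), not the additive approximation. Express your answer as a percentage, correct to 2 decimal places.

(1 + g_nom) = (1 + g_real)(1 + π), so g_real = 1.1590 / 1.1100 − 1 = 0.04414.

4.41%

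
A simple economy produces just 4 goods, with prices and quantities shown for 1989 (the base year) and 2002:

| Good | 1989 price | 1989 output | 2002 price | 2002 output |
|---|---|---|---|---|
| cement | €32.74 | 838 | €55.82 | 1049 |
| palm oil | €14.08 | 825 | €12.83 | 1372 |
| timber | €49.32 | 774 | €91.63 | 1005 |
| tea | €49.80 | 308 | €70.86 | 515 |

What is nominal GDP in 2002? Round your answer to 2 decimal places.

Nominal GDP 2002 = Σ (p_2002 × q_2002) = 55.82·1049 + 12.83·1372 + 91.63·1005 + 70.86·515 = 204738.99.

€204738.99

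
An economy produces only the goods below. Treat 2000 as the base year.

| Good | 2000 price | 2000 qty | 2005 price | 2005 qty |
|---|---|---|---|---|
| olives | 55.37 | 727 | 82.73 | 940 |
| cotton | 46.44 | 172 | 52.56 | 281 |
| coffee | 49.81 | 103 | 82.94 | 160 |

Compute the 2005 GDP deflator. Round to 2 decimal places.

Nominal GDP 2005 = 82.73·940 + 52.56·281 + 82.94·160 = 105805.96.
Real GDP 2005 (at 2000 prices) = 55.37·940 + 46.44·281 + 49.81·160 = 73067.04.
Deflator = Nominal/Real × 100 = 105805.96/73067.04 × 100 = 144.807.

144.81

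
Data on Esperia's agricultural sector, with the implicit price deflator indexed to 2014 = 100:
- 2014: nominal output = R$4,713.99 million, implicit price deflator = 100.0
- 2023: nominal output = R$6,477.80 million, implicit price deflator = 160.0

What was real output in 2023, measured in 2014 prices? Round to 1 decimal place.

R$4,048.6 million

Real output = Nominal / (implicit price deflator/100) = 6477.80 / 1.600 = 4048.63.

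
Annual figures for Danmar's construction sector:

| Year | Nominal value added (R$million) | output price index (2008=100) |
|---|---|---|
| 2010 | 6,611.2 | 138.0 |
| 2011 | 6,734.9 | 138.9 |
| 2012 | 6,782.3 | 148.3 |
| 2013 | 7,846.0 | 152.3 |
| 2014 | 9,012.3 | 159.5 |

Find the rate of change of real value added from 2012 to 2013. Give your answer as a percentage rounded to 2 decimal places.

Real value added 2012 = 6782.3/1.483 = 4573.36.
Real value added 2013 = 7846.0/1.523 = 5151.67.
Change = 5151.67/4573.36 − 1 = 0.1265.

12.65%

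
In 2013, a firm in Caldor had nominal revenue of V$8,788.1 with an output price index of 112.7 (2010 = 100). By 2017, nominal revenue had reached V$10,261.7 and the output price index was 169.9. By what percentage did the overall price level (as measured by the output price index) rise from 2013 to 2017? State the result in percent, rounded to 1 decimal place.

50.8%

Price-level change = 169.9 / 112.7 − 1 = 0.5075.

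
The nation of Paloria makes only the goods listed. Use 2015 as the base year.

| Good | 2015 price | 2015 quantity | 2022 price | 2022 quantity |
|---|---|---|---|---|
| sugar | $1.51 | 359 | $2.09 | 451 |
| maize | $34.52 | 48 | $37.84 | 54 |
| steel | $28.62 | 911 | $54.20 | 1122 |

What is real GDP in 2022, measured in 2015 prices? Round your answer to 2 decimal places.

Real GDP 2022 = Σ (p_2015 × q_2022) = 1.51·451 + 34.52·54 + 28.62·1122 = 34656.73.

$34656.73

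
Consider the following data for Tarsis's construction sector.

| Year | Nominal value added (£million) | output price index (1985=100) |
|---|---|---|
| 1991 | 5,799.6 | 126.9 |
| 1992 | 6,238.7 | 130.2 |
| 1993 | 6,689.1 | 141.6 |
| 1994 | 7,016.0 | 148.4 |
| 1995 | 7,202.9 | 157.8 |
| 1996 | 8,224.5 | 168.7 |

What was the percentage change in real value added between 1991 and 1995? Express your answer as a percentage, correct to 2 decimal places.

-0.12%

Real value added 1991 = 5799.6/1.269 = 4570.21.
Real value added 1995 = 7202.9/1.578 = 4564.58.
Change = 4564.58/4570.21 − 1 = -0.0012.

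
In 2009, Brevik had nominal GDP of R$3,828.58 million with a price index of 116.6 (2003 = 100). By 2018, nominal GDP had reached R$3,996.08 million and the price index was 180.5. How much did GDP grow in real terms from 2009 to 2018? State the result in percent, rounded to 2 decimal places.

Deflate each year: 2009 → 3828.58/1.166 = 3283.52; 2018 → 3996.08/1.805 = 2213.89.
So real GDP changed by 2213.89/3283.52 − 1 = -0.3258, i.e. -32.58%.

-32.58%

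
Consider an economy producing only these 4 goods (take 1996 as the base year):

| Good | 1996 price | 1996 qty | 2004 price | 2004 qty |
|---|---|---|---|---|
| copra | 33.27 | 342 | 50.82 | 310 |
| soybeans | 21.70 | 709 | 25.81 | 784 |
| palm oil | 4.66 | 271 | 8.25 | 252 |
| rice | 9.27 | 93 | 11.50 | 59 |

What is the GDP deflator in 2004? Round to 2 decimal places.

Nominal GDP 2004 = 50.82·310 + 25.81·784 + 8.25·252 + 11.50·59 = 38746.74.
Real GDP 2004 (at 1996 prices) = 33.27·310 + 21.70·784 + 4.66·252 + 9.27·59 = 29047.75.
Deflator = Nominal/Real × 100 = 38746.74/29047.75 × 100 = 133.390.

133.39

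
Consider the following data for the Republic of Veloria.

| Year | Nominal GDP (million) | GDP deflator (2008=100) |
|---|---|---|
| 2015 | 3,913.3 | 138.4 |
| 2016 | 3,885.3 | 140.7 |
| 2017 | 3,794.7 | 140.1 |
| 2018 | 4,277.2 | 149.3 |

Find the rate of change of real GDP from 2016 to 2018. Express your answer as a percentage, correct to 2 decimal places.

3.75%

Real GDP 2016 = 3885.3/1.407 = 2761.41.
Real GDP 2018 = 4277.2/1.493 = 2864.84.
Change = 2864.84/2761.41 − 1 = 0.0375.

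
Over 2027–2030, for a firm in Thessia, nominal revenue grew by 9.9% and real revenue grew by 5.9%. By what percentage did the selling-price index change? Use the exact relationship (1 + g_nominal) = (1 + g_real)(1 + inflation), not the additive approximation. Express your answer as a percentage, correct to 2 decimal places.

(1 + g_nom) = (1 + g_real)(1 + π), so π = 1.0990 / 1.0590 − 1 = 0.03777.

3.78%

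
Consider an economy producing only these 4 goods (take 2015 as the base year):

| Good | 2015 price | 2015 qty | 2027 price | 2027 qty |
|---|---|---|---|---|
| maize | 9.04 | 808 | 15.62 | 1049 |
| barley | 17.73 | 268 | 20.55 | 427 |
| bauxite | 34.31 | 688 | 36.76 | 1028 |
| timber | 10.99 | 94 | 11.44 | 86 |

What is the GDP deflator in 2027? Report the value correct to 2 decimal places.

Nominal GDP 2027 = 15.62·1049 + 20.55·427 + 36.76·1028 + 11.44·86 = 63933.35.
Real GDP 2027 (at 2015 prices) = 9.04·1049 + 17.73·427 + 34.31·1028 + 10.99·86 = 53269.49.
Deflator = Nominal/Real × 100 = 63933.35/53269.49 × 100 = 120.019.

120.02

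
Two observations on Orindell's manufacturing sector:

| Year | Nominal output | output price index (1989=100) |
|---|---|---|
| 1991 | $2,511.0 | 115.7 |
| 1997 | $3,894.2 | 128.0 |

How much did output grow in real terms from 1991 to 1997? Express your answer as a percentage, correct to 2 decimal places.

40.18%

Deflate each year: 1991 → 2511.0/1.157 = 2170.27; 1997 → 3894.2/1.280 = 3042.34.
So real output changed by 3042.34/2170.27 − 1 = 0.4018, i.e. 40.18%.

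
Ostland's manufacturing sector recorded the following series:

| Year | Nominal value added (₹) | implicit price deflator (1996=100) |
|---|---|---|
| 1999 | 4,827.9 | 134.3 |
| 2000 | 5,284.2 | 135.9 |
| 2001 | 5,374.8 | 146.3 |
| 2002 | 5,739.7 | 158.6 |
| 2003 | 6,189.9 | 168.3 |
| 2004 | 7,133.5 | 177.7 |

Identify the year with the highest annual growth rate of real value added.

2000: real = 5284.2/1.359 = 3888.30; growth vs 1999 (3594.86) = 8.16%.
2001: real = 5374.8/1.463 = 3673.82; growth vs 2000 (3888.30) = -5.52%.
2002: real = 5739.7/1.586 = 3618.98; growth vs 2001 (3673.82) = -1.49%.
2003: real = 6189.9/1.683 = 3677.90; growth vs 2002 (3618.98) = 1.63%.
2004: real = 7133.5/1.777 = 4014.35; growth vs 2003 (3677.90) = 9.15%.

2004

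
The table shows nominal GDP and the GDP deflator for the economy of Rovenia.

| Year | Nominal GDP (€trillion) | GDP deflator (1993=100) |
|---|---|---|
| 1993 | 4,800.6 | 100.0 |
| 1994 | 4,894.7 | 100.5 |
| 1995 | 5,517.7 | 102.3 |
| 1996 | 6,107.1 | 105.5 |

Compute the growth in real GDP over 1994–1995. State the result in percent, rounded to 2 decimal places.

10.74%

Real GDP 1994 = 4894.7/1.005 = 4870.35.
Real GDP 1995 = 5517.7/1.023 = 5393.65.
Change = 5393.65/4870.35 − 1 = 0.1074.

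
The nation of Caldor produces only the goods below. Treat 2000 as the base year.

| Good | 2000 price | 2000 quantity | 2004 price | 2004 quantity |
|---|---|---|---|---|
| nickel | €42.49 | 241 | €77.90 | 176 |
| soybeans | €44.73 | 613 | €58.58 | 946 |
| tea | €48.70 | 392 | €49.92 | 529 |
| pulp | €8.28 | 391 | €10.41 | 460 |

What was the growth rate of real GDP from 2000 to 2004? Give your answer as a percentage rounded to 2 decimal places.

Real GDP 2000 = Nominal GDP 2000 = 42.49·241 + 44.73·613 + 48.70·392 + 8.28·391 = 59987.46.
Real GDP 2004 (at 2000 prices) = 42.49·176 + 44.73·946 + 48.70·529 + 8.28·460 = 79363.92.
Real growth = 79363.92/59987.46 − 1 = 0.3230.

32.30%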